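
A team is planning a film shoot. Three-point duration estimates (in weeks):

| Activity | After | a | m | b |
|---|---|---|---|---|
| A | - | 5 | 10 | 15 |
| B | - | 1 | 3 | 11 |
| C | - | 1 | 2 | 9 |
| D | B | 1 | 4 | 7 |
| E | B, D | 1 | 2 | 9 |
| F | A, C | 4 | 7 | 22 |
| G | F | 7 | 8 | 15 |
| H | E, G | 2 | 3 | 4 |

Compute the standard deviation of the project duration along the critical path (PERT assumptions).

te_A = (5 + 4·10 + 15)/6 = 60/6 = 10; σ²_A = ((15−5)/6)² = 2.778
te_B = (1 + 4·3 + 11)/6 = 24/6 = 4; σ²_B = ((11−1)/6)² = 2.778
te_C = (1 + 4·2 + 9)/6 = 18/6 = 3; σ²_C = ((9−1)/6)² = 1.778
te_D = (1 + 4·4 + 7)/6 = 24/6 = 4; σ²_D = ((7−1)/6)² = 1.000
te_E = (1 + 4·2 + 9)/6 = 18/6 = 3; σ²_E = ((9−1)/6)² = 1.778
te_F = (4 + 4·7 + 22)/6 = 54/6 = 9; σ²_F = ((22−4)/6)² = 9.000
te_G = (7 + 4·8 + 15)/6 = 54/6 = 9; σ²_G = ((15−7)/6)² = 1.778
te_H = (2 + 4·3 + 4)/6 = 18/6 = 3; σ²_H = ((4−2)/6)² = 0.111

Forward pass:
ES_A = 0; EF_A = 10
ES_B = 0; EF_B = 4
ES_C = 0; EF_C = 3
ES_D = 4; EF_D = 4+4 = 8
ES_E = max(EF_B=4, EF_D=8) = 8; EF_E = 8+3 = 11
ES_F = max(EF_A=10, EF_C=3) = 10; EF_F = 10+9 = 19
ES_G = 19; EF_G = 19+9 = 28
ES_H = max(EF_E=11, EF_G=28) = 28; EF_H = 28+3 = 31
Expected project duration μ = 31 weeks. Critical path: A → F → G → H.

Variance along critical path = 2.778 + 9.000 + 1.778 + 0.111 = 13.667
σ = √13.667 = 3.697 weeks

3.70 weeks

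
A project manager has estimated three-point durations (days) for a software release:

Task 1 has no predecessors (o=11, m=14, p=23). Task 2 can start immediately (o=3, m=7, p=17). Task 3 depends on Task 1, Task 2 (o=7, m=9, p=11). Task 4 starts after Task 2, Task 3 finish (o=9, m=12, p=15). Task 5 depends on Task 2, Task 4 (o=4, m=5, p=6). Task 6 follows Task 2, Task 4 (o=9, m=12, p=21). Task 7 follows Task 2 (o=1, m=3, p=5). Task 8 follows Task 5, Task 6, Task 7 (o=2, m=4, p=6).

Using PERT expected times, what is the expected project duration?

53 days

te_Task 1 = (11 + 4·14 + 23)/6 = 90/6 = 15
te_Task 2 = (3 + 4·7 + 17)/6 = 48/6 = 8
te_Task 3 = (7 + 4·9 + 11)/6 = 54/6 = 9
te_Task 4 = (9 + 4·12 + 15)/6 = 72/6 = 12
te_Task 5 = (4 + 4·5 + 6)/6 = 30/6 = 5
te_Task 6 = (9 + 4·12 + 21)/6 = 78/6 = 13
te_Task 7 = (1 + 4·3 + 5)/6 = 18/6 = 3
te_Task 8 = (2 + 4·4 + 6)/6 = 24/6 = 4

Forward pass:
ES_Task 1 = 0; EF_Task 1 = 15
ES_Task 2 = 0; EF_Task 2 = 8
ES_Task 3 = max(EF_Task 1=15, EF_Task 2=8) = 15; EF_Task 3 = 15+9 = 24
ES_Task 4 = max(EF_Task 2=8, EF_Task 3=24) = 24; EF_Task 4 = 24+12 = 36
ES_Task 5 = max(EF_Task 2=8, EF_Task 4=36) = 36; EF_Task 5 = 36+5 = 41
ES_Task 6 = max(EF_Task 2=8, EF_Task 4=36) = 36; EF_Task 6 = 36+13 = 49
ES_Task 7 = 8; EF_Task 7 = 8+3 = 11
ES_Task 8 = max(EF_Task 5=41, EF_Task 6=49, EF_Task 7=11) = 49; EF_Task 8 = 49+4 = 53
Expected project duration μ = 53 days. Critical path: Task 1 → Task 3 → Task 4 → Task 6 → Task 8.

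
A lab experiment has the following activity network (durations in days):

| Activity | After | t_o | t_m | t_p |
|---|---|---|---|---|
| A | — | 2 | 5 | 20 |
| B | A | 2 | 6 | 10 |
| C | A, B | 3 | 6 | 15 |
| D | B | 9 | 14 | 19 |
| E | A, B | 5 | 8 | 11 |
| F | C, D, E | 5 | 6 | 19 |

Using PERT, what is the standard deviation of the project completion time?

4.36 days

te_A = (2 + 4·5 + 20)/6 = 42/6 = 7; σ²_A = ((20−2)/6)² = 9.000
te_B = (2 + 4·6 + 10)/6 = 36/6 = 6; σ²_B = ((10−2)/6)² = 1.778
te_C = (3 + 4·6 + 15)/6 = 42/6 = 7; σ²_C = ((15−3)/6)² = 4.000
te_D = (9 + 4·14 + 19)/6 = 84/6 = 14; σ²_D = ((19−9)/6)² = 2.778
te_E = (5 + 4·8 + 11)/6 = 48/6 = 8; σ²_E = ((11−5)/6)² = 1.000
te_F = (5 + 4·6 + 19)/6 = 48/6 = 8; σ²_F = ((19−5)/6)² = 5.444

Forward pass:
ES_A = 0; EF_A = 7
ES_B = 7; EF_B = 7+6 = 13
ES_C = max(EF_A=7, EF_B=13) = 13; EF_C = 13+7 = 20
ES_D = 13; EF_D = 13+14 = 27
ES_E = max(EF_A=7, EF_B=13) = 13; EF_E = 13+8 = 21
ES_F = max(EF_C=20, EF_D=27, EF_E=21) = 27; EF_F = 27+8 = 35
Expected project duration μ = 35 days. Critical path: A → B → D → F.

Variance along critical path = 9.000 + 1.778 + 2.778 + 5.444 = 19.000
σ = √19.000 = 4.359 days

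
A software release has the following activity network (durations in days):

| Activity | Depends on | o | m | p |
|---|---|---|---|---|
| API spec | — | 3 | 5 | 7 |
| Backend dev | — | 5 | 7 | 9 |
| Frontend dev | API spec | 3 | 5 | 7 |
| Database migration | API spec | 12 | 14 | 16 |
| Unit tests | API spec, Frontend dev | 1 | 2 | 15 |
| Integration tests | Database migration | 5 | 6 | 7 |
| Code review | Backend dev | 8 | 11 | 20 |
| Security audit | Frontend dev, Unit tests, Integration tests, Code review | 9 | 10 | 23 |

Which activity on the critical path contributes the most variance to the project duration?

Security audit

te_API spec = (3 + 4·5 + 7)/6 = 30/6 = 5; σ²_API spec = ((7−3)/6)² = 0.444
te_Backend dev = (5 + 4·7 + 9)/6 = 42/6 = 7; σ²_Backend dev = ((9−5)/6)² = 0.444
te_Frontend dev = (3 + 4·5 + 7)/6 = 30/6 = 5; σ²_Frontend dev = ((7−3)/6)² = 0.444
te_Database migration = (12 + 4·14 + 16)/6 = 84/6 = 14; σ²_Database migration = ((16−12)/6)² = 0.444
te_Unit tests = (1 + 4·2 + 15)/6 = 24/6 = 4; σ²_Unit tests = ((15−1)/6)² = 5.444
te_Integration tests = (5 + 4·6 + 7)/6 = 36/6 = 6; σ²_Integration tests = ((7−5)/6)² = 0.111
te_Code review = (8 + 4·11 + 20)/6 = 72/6 = 12; σ²_Code review = ((20−8)/6)² = 4.000
te_Security audit = (9 + 4·10 + 23)/6 = 72/6 = 12; σ²_Security audit = ((23−9)/6)² = 5.444

Forward pass:
ES_API spec = 0; EF_API spec = 5
ES_Backend dev = 0; EF_Backend dev = 7
ES_Frontend dev = 5; EF_Frontend dev = 5+5 = 10
ES_Database migration = 5; EF_Database migration = 5+14 = 19
ES_Unit tests = max(EF_API spec=5, EF_Frontend dev=10) = 10; EF_Unit tests = 10+4 = 14
ES_Integration tests = 19; EF_Integration tests = 19+6 = 25
ES_Code review = 7; EF_Code review = 7+12 = 19
ES_Security audit = max(EF_Frontend dev=10, EF_Unit tests=14, EF_Integration tests=25, EF_Code review=19) = 25; EF_Security audit = 25+12 = 37
Expected project duration μ = 37 days. Critical path: API spec → Database migration → Integration tests → Security audit.

Variances on critical path: σ²_API spec=0.444, σ²_Database migration=0.444, σ²_Integration tests=0.111, σ²_Security audit=5.444.
Largest is σ²_Security audit = 5.444.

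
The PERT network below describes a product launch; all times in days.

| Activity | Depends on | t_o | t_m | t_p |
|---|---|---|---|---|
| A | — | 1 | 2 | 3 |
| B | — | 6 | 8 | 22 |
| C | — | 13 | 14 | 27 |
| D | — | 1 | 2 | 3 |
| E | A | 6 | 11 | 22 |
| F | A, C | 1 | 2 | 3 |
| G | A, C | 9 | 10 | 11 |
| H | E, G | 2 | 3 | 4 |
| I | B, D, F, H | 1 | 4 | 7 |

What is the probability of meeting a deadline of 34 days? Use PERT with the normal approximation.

0.651

te_A = (1 + 4·2 + 3)/6 = 12/6 = 2; σ²_A = ((3−1)/6)² = 0.111
te_B = (6 + 4·8 + 22)/6 = 60/6 = 10; σ²_B = ((22−6)/6)² = 7.111
te_C = (13 + 4·14 + 27)/6 = 96/6 = 16; σ²_C = ((27−13)/6)² = 5.444
te_D = (1 + 4·2 + 3)/6 = 12/6 = 2; σ²_D = ((3−1)/6)² = 0.111
te_E = (6 + 4·11 + 22)/6 = 72/6 = 12; σ²_E = ((22−6)/6)² = 7.111
te_F = (1 + 4·2 + 3)/6 = 12/6 = 2; σ²_F = ((3−1)/6)² = 0.111
te_G = (9 + 4·10 + 11)/6 = 60/6 = 10; σ²_G = ((11−9)/6)² = 0.111
te_H = (2 + 4·3 + 4)/6 = 18/6 = 3; σ²_H = ((4−2)/6)² = 0.111
te_I = (1 + 4·4 + 7)/6 = 24/6 = 4; σ²_I = ((7−1)/6)² = 1.000

Forward pass:
ES_A = 0; EF_A = 2
ES_B = 0; EF_B = 10
ES_C = 0; EF_C = 16
ES_D = 0; EF_D = 2
ES_E = 2; EF_E = 2+12 = 14
ES_F = max(EF_A=2, EF_C=16) = 16; EF_F = 16+2 = 18
ES_G = max(EF_A=2, EF_C=16) = 16; EF_G = 16+10 = 26
ES_H = max(EF_E=14, EF_G=26) = 26; EF_H = 26+3 = 29
ES_I = max(EF_B=10, EF_D=2, EF_F=18, EF_H=29) = 29; EF_I = 29+4 = 33
Expected project duration μ = 33 days. Critical path: C → G → H → I.

Variance along critical path = 5.444 + 0.111 + 0.111 + 1.000 = 6.667; σ = √6.667 = 2.582 days.
Z = (34 − 33) / 2.582 = 0.387
P(T ≤ 34) = Φ(0.387) ≈ 0.651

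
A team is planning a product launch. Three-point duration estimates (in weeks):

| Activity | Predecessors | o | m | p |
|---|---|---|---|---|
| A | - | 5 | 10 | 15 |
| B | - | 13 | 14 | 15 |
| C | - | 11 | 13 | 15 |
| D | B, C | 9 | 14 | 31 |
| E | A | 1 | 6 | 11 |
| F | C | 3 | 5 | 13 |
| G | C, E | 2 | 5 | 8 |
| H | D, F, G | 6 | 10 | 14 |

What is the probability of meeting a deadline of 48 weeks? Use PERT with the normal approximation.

0.979

te_A = (5 + 4·10 + 15)/6 = 60/6 = 10; σ²_A = ((15−5)/6)² = 2.778
te_B = (13 + 4·14 + 15)/6 = 84/6 = 14; σ²_B = ((15−13)/6)² = 0.111
te_C = (11 + 4·13 + 15)/6 = 78/6 = 13; σ²_C = ((15−11)/6)² = 0.444
te_D = (9 + 4·14 + 31)/6 = 96/6 = 16; σ²_D = ((31−9)/6)² = 13.444
te_E = (1 + 4·6 + 11)/6 = 36/6 = 6; σ²_E = ((11−1)/6)² = 2.778
te_F = (3 + 4·5 + 13)/6 = 36/6 = 6; σ²_F = ((13−3)/6)² = 2.778
te_G = (2 + 4·5 + 8)/6 = 30/6 = 5; σ²_G = ((8−2)/6)² = 1.000
te_H = (6 + 4·10 + 14)/6 = 60/6 = 10; σ²_H = ((14−6)/6)² = 1.778

Forward pass:
ES_A = 0; EF_A = 10
ES_B = 0; EF_B = 14
ES_C = 0; EF_C = 13
ES_D = max(EF_B=14, EF_C=13) = 14; EF_D = 14+16 = 30
ES_E = 10; EF_E = 10+6 = 16
ES_F = 13; EF_F = 13+6 = 19
ES_G = max(EF_C=13, EF_E=16) = 16; EF_G = 16+5 = 21
ES_H = max(EF_D=30, EF_F=19, EF_G=21) = 30; EF_H = 30+10 = 40
Expected project duration μ = 40 weeks. Critical path: B → D → H.

Variance along critical path = 0.111 + 13.444 + 1.778 = 15.333; σ = √15.333 = 3.916 weeks.
Z = (48 − 40) / 3.916 = 2.043
P(T ≤ 48) = Φ(2.043) ≈ 0.979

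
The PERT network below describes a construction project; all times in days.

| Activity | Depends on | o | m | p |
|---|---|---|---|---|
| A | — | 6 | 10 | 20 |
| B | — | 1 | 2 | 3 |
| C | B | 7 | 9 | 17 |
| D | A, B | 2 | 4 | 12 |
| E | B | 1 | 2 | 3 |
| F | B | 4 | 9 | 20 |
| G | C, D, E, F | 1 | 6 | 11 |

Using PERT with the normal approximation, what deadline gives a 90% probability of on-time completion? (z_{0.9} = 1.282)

26.3 days

te_A = (6 + 4·10 + 20)/6 = 66/6 = 11; σ²_A = ((20−6)/6)² = 5.444
te_B = (1 + 4·2 + 3)/6 = 12/6 = 2; σ²_B = ((3−1)/6)² = 0.111
te_C = (7 + 4·9 + 17)/6 = 60/6 = 10; σ²_C = ((17−7)/6)² = 2.778
te_D = (2 + 4·4 + 12)/6 = 30/6 = 5; σ²_D = ((12−2)/6)² = 2.778
te_E = (1 + 4·2 + 3)/6 = 12/6 = 2; σ²_E = ((3−1)/6)² = 0.111
te_F = (4 + 4·9 + 20)/6 = 60/6 = 10; σ²_F = ((20−4)/6)² = 7.111
te_G = (1 + 4·6 + 11)/6 = 36/6 = 6; σ²_G = ((11−1)/6)² = 2.778

Forward pass:
ES_A = 0; EF_A = 11
ES_B = 0; EF_B = 2
ES_C = 2; EF_C = 2+10 = 12
ES_D = max(EF_A=11, EF_B=2) = 11; EF_D = 11+5 = 16
ES_E = 2; EF_E = 2+2 = 4
ES_F = 2; EF_F = 2+10 = 12
ES_G = max(EF_C=12, EF_D=16, EF_E=4, EF_F=12) = 16; EF_G = 16+6 = 22
Expected project duration μ = 22 days. Critical path: A → D → G.

Variance along critical path = 5.444 + 2.778 + 2.778 = 11.000; σ = 3.317 days.
D = μ + z·σ = 22 + 1.282·3.317 = 26.3 days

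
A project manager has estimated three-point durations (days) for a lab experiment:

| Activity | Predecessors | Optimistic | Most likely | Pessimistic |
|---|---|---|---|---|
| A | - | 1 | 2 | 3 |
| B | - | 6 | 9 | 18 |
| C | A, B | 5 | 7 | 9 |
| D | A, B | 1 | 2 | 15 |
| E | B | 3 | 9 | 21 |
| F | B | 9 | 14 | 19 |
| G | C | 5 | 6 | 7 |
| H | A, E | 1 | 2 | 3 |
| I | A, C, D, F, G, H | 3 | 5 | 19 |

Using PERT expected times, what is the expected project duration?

te_A = (1 + 4·2 + 3)/6 = 12/6 = 2
te_B = (6 + 4·9 + 18)/6 = 60/6 = 10
te_C = (5 + 4·7 + 9)/6 = 42/6 = 7
te_D = (1 + 4·2 + 15)/6 = 24/6 = 4
te_E = (3 + 4·9 + 21)/6 = 60/6 = 10
te_F = (9 + 4·14 + 19)/6 = 84/6 = 14
te_G = (5 + 4·6 + 7)/6 = 36/6 = 6
te_H = (1 + 4·2 + 3)/6 = 12/6 = 2
te_I = (3 + 4·5 + 19)/6 = 42/6 = 7

Forward pass:
ES_A = 0; EF_A = 2
ES_B = 0; EF_B = 10
ES_C = max(EF_A=2, EF_B=10) = 10; EF_C = 10+7 = 17
ES_D = max(EF_A=2, EF_B=10) = 10; EF_D = 10+4 = 14
ES_E = 10; EF_E = 10+10 = 20
ES_F = 10; EF_F = 10+14 = 24
ES_G = 17; EF_G = 17+6 = 23
ES_H = max(EF_A=2, EF_E=20) = 20; EF_H = 20+2 = 22
ES_I = max(EF_A=2, EF_C=17, EF_D=14, EF_F=24, EF_G=23, EF_H=22) = 24; EF_I = 24+7 = 31
Expected project duration μ = 31 days. Critical path: B → F → I.

31 days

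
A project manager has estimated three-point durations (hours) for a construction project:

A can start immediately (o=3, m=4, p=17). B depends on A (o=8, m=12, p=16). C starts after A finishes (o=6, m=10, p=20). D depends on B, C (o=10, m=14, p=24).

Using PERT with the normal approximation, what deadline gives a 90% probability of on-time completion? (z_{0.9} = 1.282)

te_A = (3 + 4·4 + 17)/6 = 36/6 = 6; σ²_A = ((17−3)/6)² = 5.444
te_B = (8 + 4·12 + 16)/6 = 72/6 = 12; σ²_B = ((16−8)/6)² = 1.778
te_C = (6 + 4·10 + 20)/6 = 66/6 = 11; σ²_C = ((20−6)/6)² = 5.444
te_D = (10 + 4·14 + 24)/6 = 90/6 = 15; σ²_D = ((24−10)/6)² = 5.444

Forward pass:
ES_A = 0; EF_A = 6
ES_B = 6; EF_B = 6+12 = 18
ES_C = 6; EF_C = 6+11 = 17
ES_D = max(EF_B=18, EF_C=17) = 18; EF_D = 18+15 = 33
Expected project duration μ = 33 hours. Critical path: A → B → D.

Variance along critical path = 5.444 + 1.778 + 5.444 = 12.667; σ = 3.559 hours.
D = μ + z·σ = 33 + 1.282·3.559 = 37.6 hours

37.6 hours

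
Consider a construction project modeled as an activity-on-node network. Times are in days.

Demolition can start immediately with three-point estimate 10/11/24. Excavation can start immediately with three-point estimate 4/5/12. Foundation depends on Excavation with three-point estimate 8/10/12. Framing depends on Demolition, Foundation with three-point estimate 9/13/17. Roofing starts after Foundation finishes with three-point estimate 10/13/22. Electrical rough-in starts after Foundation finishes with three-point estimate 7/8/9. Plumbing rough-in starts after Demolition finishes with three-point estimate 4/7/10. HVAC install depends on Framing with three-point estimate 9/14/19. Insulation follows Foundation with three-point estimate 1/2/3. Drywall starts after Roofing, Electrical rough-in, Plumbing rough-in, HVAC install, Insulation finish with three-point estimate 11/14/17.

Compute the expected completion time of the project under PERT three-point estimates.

te_Demolition = (10 + 4·11 + 24)/6 = 78/6 = 13
te_Excavation = (4 + 4·5 + 12)/6 = 36/6 = 6
te_Foundation = (8 + 4·10 + 12)/6 = 60/6 = 10
te_Framing = (9 + 4·13 + 17)/6 = 78/6 = 13
te_Roofing = (10 + 4·13 + 22)/6 = 84/6 = 14
te_Electrical rough-in = (7 + 4·8 + 9)/6 = 48/6 = 8
te_Plumbing rough-in = (4 + 4·7 + 10)/6 = 42/6 = 7
te_HVAC install = (9 + 4·14 + 19)/6 = 84/6 = 14
te_Insulation = (1 + 4·2 + 3)/6 = 12/6 = 2
te_Drywall = (11 + 4·14 + 17)/6 = 84/6 = 14

Forward pass:
ES_Demolition = 0; EF_Demolition = 13
ES_Excavation = 0; EF_Excavation = 6
ES_Foundation = 6; EF_Foundation = 6+10 = 16
ES_Framing = max(EF_Demolition=13, EF_Foundation=16) = 16; EF_Framing = 16+13 = 29
ES_Roofing = 16; EF_Roofing = 16+14 = 30
ES_Electrical rough-in = 16; EF_Electrical rough-in = 16+8 = 24
ES_Plumbing rough-in = 13; EF_Plumbing rough-in = 13+7 = 20
ES_HVAC install = 29; EF_HVAC install = 29+14 = 43
ES_Insulation = 16; EF_Insulation = 16+2 = 18
ES_Drywall = max(EF_Roofing=30, EF_Electrical rough-in=24, EF_Plumbing rough-in=20, EF_HVAC install=43, EF_Insulation=18) = 43; EF_Drywall = 43+14 = 57
Expected project duration μ = 57 days. Critical path: Excavation → Foundation → Framing → HVAC install → Drywall.

57 days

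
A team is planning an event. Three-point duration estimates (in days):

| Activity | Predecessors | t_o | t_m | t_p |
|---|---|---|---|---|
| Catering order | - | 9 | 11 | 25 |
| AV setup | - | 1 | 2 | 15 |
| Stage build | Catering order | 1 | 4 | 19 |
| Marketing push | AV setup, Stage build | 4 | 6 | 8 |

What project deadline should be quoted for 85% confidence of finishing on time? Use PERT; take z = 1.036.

te_Catering order = (9 + 4·11 + 25)/6 = 78/6 = 13; σ²_Catering order = ((25−9)/6)² = 7.111
te_AV setup = (1 + 4·2 + 15)/6 = 24/6 = 4; σ²_AV setup = ((15−1)/6)² = 5.444
te_Stage build = (1 + 4·4 + 19)/6 = 36/6 = 6; σ²_Stage build = ((19−1)/6)² = 9.000
te_Marketing push = (4 + 4·6 + 8)/6 = 36/6 = 6; σ²_Marketing push = ((8−4)/6)² = 0.444

Forward pass:
ES_Catering order = 0; EF_Catering order = 13
ES_AV setup = 0; EF_AV setup = 4
ES_Stage build = 13; EF_Stage build = 13+6 = 19
ES_Marketing push = max(EF_AV setup=4, EF_Stage build=19) = 19; EF_Marketing push = 19+6 = 25
Expected project duration μ = 25 days. Critical path: Catering order → Stage build → Marketing push.

Variance along critical path = 7.111 + 9.000 + 0.444 = 16.556; σ = 4.069 days.
D = μ + z·σ = 25 + 1.036·4.069 = 29.2 days

29.2 days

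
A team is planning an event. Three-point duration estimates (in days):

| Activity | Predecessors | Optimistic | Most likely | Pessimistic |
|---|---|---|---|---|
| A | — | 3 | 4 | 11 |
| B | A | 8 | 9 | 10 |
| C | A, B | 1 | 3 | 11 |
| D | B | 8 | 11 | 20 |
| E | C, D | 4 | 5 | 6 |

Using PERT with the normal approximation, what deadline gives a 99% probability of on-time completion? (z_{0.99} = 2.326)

36.7 days

te_A = (3 + 4·4 + 11)/6 = 30/6 = 5; σ²_A = ((11−3)/6)² = 1.778
te_B = (8 + 4·9 + 10)/6 = 54/6 = 9; σ²_B = ((10−8)/6)² = 0.111
te_C = (1 + 4·3 + 11)/6 = 24/6 = 4; σ²_C = ((11−1)/6)² = 2.778
te_D = (8 + 4·11 + 20)/6 = 72/6 = 12; σ²_D = ((20−8)/6)² = 4.000
te_E = (4 + 4·5 + 6)/6 = 30/6 = 5; σ²_E = ((6−4)/6)² = 0.111

Forward pass:
ES_A = 0; EF_A = 5
ES_B = 5; EF_B = 5+9 = 14
ES_C = max(EF_A=5, EF_B=14) = 14; EF_C = 14+4 = 18
ES_D = 14; EF_D = 14+12 = 26
ES_E = max(EF_C=18, EF_D=26) = 26; EF_E = 26+5 = 31
Expected project duration μ = 31 days. Critical path: A → B → D → E.

Variance along critical path = 1.778 + 0.111 + 4.000 + 0.111 = 6.000; σ = 2.449 days.
D = μ + z·σ = 31 + 2.326·2.449 = 36.7 days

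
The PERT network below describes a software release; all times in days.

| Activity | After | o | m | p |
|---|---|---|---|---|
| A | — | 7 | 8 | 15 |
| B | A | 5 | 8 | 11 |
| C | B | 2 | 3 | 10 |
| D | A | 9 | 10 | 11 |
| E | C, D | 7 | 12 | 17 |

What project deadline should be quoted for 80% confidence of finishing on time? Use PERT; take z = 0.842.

te_A = (7 + 4·8 + 15)/6 = 54/6 = 9; σ²_A = ((15−7)/6)² = 1.778
te_B = (5 + 4·8 + 11)/6 = 48/6 = 8; σ²_B = ((11−5)/6)² = 1.000
te_C = (2 + 4·3 + 10)/6 = 24/6 = 4; σ²_C = ((10−2)/6)² = 1.778
te_D = (9 + 4·10 + 11)/6 = 60/6 = 10; σ²_D = ((11−9)/6)² = 0.111
te_E = (7 + 4·12 + 17)/6 = 72/6 = 12; σ²_E = ((17−7)/6)² = 2.778

Forward pass:
ES_A = 0; EF_A = 9
ES_B = 9; EF_B = 9+8 = 17
ES_C = 17; EF_C = 17+4 = 21
ES_D = 9; EF_D = 9+10 = 19
ES_E = max(EF_C=21, EF_D=19) = 21; EF_E = 21+12 = 33
Expected project duration μ = 33 days. Critical path: A → B → C → E.

Variance along critical path = 1.778 + 1.000 + 1.778 + 2.778 = 7.333; σ = 2.708 days.
D = μ + z·σ = 33 + 0.842·2.708 = 35.3 days

35.3 days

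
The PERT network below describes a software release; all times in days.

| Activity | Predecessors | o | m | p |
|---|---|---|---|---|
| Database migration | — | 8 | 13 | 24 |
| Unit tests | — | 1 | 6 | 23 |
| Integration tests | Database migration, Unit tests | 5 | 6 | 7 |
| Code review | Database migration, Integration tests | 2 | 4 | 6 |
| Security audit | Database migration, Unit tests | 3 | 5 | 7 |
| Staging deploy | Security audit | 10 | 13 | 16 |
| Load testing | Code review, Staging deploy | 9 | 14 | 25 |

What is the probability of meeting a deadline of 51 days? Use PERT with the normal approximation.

te_Database migration = (8 + 4·13 + 24)/6 = 84/6 = 14; σ²_Database migration = ((24−8)/6)² = 7.111
te_Unit tests = (1 + 4·6 + 23)/6 = 48/6 = 8; σ²_Unit tests = ((23−1)/6)² = 13.444
te_Integration tests = (5 + 4·6 + 7)/6 = 36/6 = 6; σ²_Integration tests = ((7−5)/6)² = 0.111
te_Code review = (2 + 4·4 + 6)/6 = 24/6 = 4; σ²_Code review = ((6−2)/6)² = 0.444
te_Security audit = (3 + 4·5 + 7)/6 = 30/6 = 5; σ²_Security audit = ((7−3)/6)² = 0.444
te_Staging deploy = (10 + 4·13 + 16)/6 = 78/6 = 13; σ²_Staging deploy = ((16−10)/6)² = 1.000
te_Load testing = (9 + 4·14 + 25)/6 = 90/6 = 15; σ²_Load testing = ((25−9)/6)² = 7.111

Forward pass:
ES_Database migration = 0; EF_Database migration = 14
ES_Unit tests = 0; EF_Unit tests = 8
ES_Integration tests = max(EF_Database migration=14, EF_Unit tests=8) = 14; EF_Integration tests = 14+6 = 20
ES_Code review = max(EF_Database migration=14, EF_Integration tests=20) = 20; EF_Code review = 20+4 = 24
ES_Security audit = max(EF_Database migration=14, EF_Unit tests=8) = 14; EF_Security audit = 14+5 = 19
ES_Staging deploy = 19; EF_Staging deploy = 19+13 = 32
ES_Load testing = max(EF_Code review=24, EF_Staging deploy=32) = 32; EF_Load testing = 32+15 = 47
Expected project duration μ = 47 days. Critical path: Database migration → Security audit → Staging deploy → Load testing.

Variance along critical path = 7.111 + 0.444 + 1.000 + 7.111 = 15.667; σ = √15.667 = 3.958 days.
Z = (51 − 47) / 3.958 = 1.011
P(T ≤ 51) = Φ(1.011) ≈ 0.844

0.844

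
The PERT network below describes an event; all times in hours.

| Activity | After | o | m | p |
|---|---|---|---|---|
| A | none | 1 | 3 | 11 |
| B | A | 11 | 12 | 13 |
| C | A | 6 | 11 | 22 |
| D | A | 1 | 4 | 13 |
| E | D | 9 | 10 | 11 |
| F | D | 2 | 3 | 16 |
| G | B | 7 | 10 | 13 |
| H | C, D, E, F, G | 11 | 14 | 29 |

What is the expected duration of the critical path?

te_A = (1 + 4·3 + 11)/6 = 24/6 = 4
te_B = (11 + 4·12 + 13)/6 = 72/6 = 12
te_C = (6 + 4·11 + 22)/6 = 72/6 = 12
te_D = (1 + 4·4 + 13)/6 = 30/6 = 5
te_E = (9 + 4·10 + 11)/6 = 60/6 = 10
te_F = (2 + 4·3 + 16)/6 = 30/6 = 5
te_G = (7 + 4·10 + 13)/6 = 60/6 = 10
te_H = (11 + 4·14 + 29)/6 = 96/6 = 16

Forward pass:
ES_A = 0; EF_A = 4
ES_B = 4; EF_B = 4+12 = 16
ES_C = 4; EF_C = 4+12 = 16
ES_D = 4; EF_D = 4+5 = 9
ES_E = 9; EF_E = 9+10 = 19
ES_F = 9; EF_F = 9+5 = 14
ES_G = 16; EF_G = 16+10 = 26
ES_H = max(EF_C=16, EF_D=9, EF_E=19, EF_F=14, EF_G=26) = 26; EF_H = 26+16 = 42
Expected project duration μ = 42 hours. Critical path: A → B → G → H.

42 hours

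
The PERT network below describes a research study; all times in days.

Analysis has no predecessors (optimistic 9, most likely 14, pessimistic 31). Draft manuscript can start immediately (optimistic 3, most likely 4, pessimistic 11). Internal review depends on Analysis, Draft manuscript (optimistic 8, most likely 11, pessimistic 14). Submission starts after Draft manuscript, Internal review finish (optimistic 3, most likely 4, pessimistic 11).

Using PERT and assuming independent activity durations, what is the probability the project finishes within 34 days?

te_Analysis = (9 + 4·14 + 31)/6 = 96/6 = 16; σ²_Analysis = ((31−9)/6)² = 13.444
te_Draft manuscript = (3 + 4·4 + 11)/6 = 30/6 = 5; σ²_Draft manuscript = ((11−3)/6)² = 1.778
te_Internal review = (8 + 4·11 + 14)/6 = 66/6 = 11; σ²_Internal review = ((14−8)/6)² = 1.000
te_Submission = (3 + 4·4 + 11)/6 = 30/6 = 5; σ²_Submission = ((11−3)/6)² = 1.778

Forward pass:
ES_Analysis = 0; EF_Analysis = 16
ES_Draft manuscript = 0; EF_Draft manuscript = 5
ES_Internal review = max(EF_Analysis=16, EF_Draft manuscript=5) = 16; EF_Internal review = 16+11 = 27
ES_Submission = max(EF_Draft manuscript=5, EF_Internal review=27) = 27; EF_Submission = 27+5 = 32
Expected project duration μ = 32 days. Critical path: Analysis → Internal review → Submission.

Variance along critical path = 13.444 + 1.000 + 1.778 = 16.222; σ = √16.222 = 4.028 days.
Z = (34 − 32) / 4.028 = 0.497
P(T ≤ 34) = Φ(0.497) ≈ 0.690

0.690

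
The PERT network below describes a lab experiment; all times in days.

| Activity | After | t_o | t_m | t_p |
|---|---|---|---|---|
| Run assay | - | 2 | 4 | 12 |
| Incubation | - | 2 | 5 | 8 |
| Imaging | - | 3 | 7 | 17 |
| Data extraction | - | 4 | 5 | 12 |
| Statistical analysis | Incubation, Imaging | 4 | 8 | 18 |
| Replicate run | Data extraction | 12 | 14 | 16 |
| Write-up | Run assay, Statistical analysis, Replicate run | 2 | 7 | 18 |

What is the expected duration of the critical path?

te_Run assay = (2 + 4·4 + 12)/6 = 30/6 = 5
te_Incubation = (2 + 4·5 + 8)/6 = 30/6 = 5
te_Imaging = (3 + 4·7 + 17)/6 = 48/6 = 8
te_Data extraction = (4 + 4·5 + 12)/6 = 36/6 = 6
te_Statistical analysis = (4 + 4·8 + 18)/6 = 54/6 = 9
te_Replicate run = (12 + 4·14 + 16)/6 = 84/6 = 14
te_Write-up = (2 + 4·7 + 18)/6 = 48/6 = 8

Forward pass:
ES_Run assay = 0; EF_Run assay = 5
ES_Incubation = 0; EF_Incubation = 5
ES_Imaging = 0; EF_Imaging = 8
ES_Data extraction = 0; EF_Data extraction = 6
ES_Statistical analysis = max(EF_Incubation=5, EF_Imaging=8) = 8; EF_Statistical analysis = 8+9 = 17
ES_Replicate run = 6; EF_Replicate run = 6+14 = 20
ES_Write-up = max(EF_Run assay=5, EF_Statistical analysis=17, EF_Replicate run=20) = 20; EF_Write-up = 20+8 = 28
Expected project duration μ = 28 days. Critical path: Data extraction → Replicate run → Write-up.

28 days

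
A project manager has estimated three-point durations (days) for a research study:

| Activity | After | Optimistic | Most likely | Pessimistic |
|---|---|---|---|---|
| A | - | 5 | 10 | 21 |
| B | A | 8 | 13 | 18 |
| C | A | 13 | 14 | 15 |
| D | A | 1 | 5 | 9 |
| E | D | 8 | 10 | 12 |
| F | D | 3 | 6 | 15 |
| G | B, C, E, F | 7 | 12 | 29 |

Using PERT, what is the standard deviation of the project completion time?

4.77 days

te_A = (5 + 4·10 + 21)/6 = 66/6 = 11; σ²_A = ((21−5)/6)² = 7.111
te_B = (8 + 4·13 + 18)/6 = 78/6 = 13; σ²_B = ((18−8)/6)² = 2.778
te_C = (13 + 4·14 + 15)/6 = 84/6 = 14; σ²_C = ((15−13)/6)² = 0.111
te_D = (1 + 4·5 + 9)/6 = 30/6 = 5; σ²_D = ((9−1)/6)² = 1.778
te_E = (8 + 4·10 + 12)/6 = 60/6 = 10; σ²_E = ((12−8)/6)² = 0.444
te_F = (3 + 4·6 + 15)/6 = 42/6 = 7; σ²_F = ((15−3)/6)² = 4.000
te_G = (7 + 4·12 + 29)/6 = 84/6 = 14; σ²_G = ((29−7)/6)² = 13.444

Forward pass:
ES_A = 0; EF_A = 11
ES_B = 11; EF_B = 11+13 = 24
ES_C = 11; EF_C = 11+14 = 25
ES_D = 11; EF_D = 11+5 = 16
ES_E = 16; EF_E = 16+10 = 26
ES_F = 16; EF_F = 16+7 = 23
ES_G = max(EF_B=24, EF_C=25, EF_E=26, EF_F=23) = 26; EF_G = 26+14 = 40
Expected project duration μ = 40 days. Critical path: A → D → E → G.

Variance along critical path = 7.111 + 1.778 + 0.444 + 13.444 = 22.778
σ = √22.778 = 4.773 days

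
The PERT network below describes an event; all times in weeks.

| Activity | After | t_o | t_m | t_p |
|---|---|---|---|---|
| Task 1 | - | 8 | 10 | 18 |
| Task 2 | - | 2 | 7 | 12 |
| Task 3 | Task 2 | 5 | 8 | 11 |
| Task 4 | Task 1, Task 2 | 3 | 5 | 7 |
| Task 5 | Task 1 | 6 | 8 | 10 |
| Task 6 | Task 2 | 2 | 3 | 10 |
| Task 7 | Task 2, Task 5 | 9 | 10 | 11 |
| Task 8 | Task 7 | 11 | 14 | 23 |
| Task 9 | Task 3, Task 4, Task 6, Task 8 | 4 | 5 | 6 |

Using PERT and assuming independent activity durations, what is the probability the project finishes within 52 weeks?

te_Task 1 = (8 + 4·10 + 18)/6 = 66/6 = 11; σ²_Task 1 = ((18−8)/6)² = 2.778
te_Task 2 = (2 + 4·7 + 12)/6 = 42/6 = 7; σ²_Task 2 = ((12−2)/6)² = 2.778
te_Task 3 = (5 + 4·8 + 11)/6 = 48/6 = 8; σ²_Task 3 = ((11−5)/6)² = 1.000
te_Task 4 = (3 + 4·5 + 7)/6 = 30/6 = 5; σ²_Task 4 = ((7−3)/6)² = 0.444
te_Task 5 = (6 + 4·8 + 10)/6 = 48/6 = 8; σ²_Task 5 = ((10−6)/6)² = 0.444
te_Task 6 = (2 + 4·3 + 10)/6 = 24/6 = 4; σ²_Task 6 = ((10−2)/6)² = 1.778
te_Task 7 = (9 + 4·10 + 11)/6 = 60/6 = 10; σ²_Task 7 = ((11−9)/6)² = 0.111
te_Task 8 = (11 + 4·14 + 23)/6 = 90/6 = 15; σ²_Task 8 = ((23−11)/6)² = 4.000
te_Task 9 = (4 + 4·5 + 6)/6 = 30/6 = 5; σ²_Task 9 = ((6−4)/6)² = 0.111

Forward pass:
ES_Task 1 = 0; EF_Task 1 = 11
ES_Task 2 = 0; EF_Task 2 = 7
ES_Task 3 = 7; EF_Task 3 = 7+8 = 15
ES_Task 4 = max(EF_Task 1=11, EF_Task 2=7) = 11; EF_Task 4 = 11+5 = 16
ES_Task 5 = 11; EF_Task 5 = 11+8 = 19
ES_Task 6 = 7; EF_Task 6 = 7+4 = 11
ES_Task 7 = max(EF_Task 2=7, EF_Task 5=19) = 19; EF_Task 7 = 19+10 = 29
ES_Task 8 = 29; EF_Task 8 = 29+15 = 44
ES_Task 9 = max(EF_Task 3=15, EF_Task 4=16, EF_Task 6=11, EF_Task 8=44) = 44; EF_Task 9 = 44+5 = 49
Expected project duration μ = 49 weeks. Critical path: Task 1 → Task 5 → Task 7 → Task 8 → Task 9.

Variance along critical path = 2.778 + 0.444 + 0.111 + 4.000 + 0.111 = 7.444; σ = √7.444 = 2.728 weeks.
Z = (52 − 49) / 2.728 = 1.100
P(T ≤ 52) = Φ(1.100) ≈ 0.864

0.864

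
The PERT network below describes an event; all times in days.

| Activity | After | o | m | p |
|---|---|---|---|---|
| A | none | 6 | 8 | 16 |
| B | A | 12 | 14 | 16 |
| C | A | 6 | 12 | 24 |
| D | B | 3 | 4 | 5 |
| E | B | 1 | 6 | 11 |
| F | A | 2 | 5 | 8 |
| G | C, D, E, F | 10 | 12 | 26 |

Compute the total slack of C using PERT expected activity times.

te_A = (6 + 4·8 + 16)/6 = 54/6 = 9
te_B = (12 + 4·14 + 16)/6 = 84/6 = 14
te_C = (6 + 4·12 + 24)/6 = 78/6 = 13
te_D = (3 + 4·4 + 5)/6 = 24/6 = 4
te_E = (1 + 4·6 + 11)/6 = 36/6 = 6
te_F = (2 + 4·5 + 8)/6 = 30/6 = 5
te_G = (10 + 4·12 + 26)/6 = 84/6 = 14

Forward pass:
ES_A = 0; EF_A = 9
ES_B = 9; EF_B = 9+14 = 23
ES_C = 9; EF_C = 9+13 = 22
ES_D = 23; EF_D = 23+4 = 27
ES_E = 23; EF_E = 23+6 = 29
ES_F = 9; EF_F = 9+5 = 14
ES_G = max(EF_C=22, EF_D=27, EF_E=29, EF_F=14) = 29; EF_G = 29+14 = 43
Expected project duration μ = 43 days. Critical path: A → B → E → G.

Backward pass:
LF_G = 43; LS_G = 43−14 = 29
LF_F = LS_G = 29; LS_F = 29−5 = 24
LF_E = LS_G = 29; LS_E = 29−6 = 23
LF_D = LS_G = 29; LS_D = 29−4 = 25
LF_C = LS_G = 29; LS_C = 29−13 = 16
LF_B = min(LS_D=25, LS_E=23) = 23; LS_B = 23−14 = 9
LF_A = min(LS_B=9, LS_C=16, LS_F=24) = 9; LS_A = 9−9 = 0
Slack_C = LS_C − ES_C = 16 − 9 = 7

7 days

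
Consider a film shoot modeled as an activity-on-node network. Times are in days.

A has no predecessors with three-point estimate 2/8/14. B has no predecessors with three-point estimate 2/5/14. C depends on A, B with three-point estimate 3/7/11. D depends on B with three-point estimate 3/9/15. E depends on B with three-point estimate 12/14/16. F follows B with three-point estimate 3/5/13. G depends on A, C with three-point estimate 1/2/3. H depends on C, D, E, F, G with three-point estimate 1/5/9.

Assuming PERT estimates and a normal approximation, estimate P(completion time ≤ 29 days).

0.946

te_A = (2 + 4·8 + 14)/6 = 48/6 = 8; σ²_A = ((14−2)/6)² = 4.000
te_B = (2 + 4·5 + 14)/6 = 36/6 = 6; σ²_B = ((14−2)/6)² = 4.000
te_C = (3 + 4·7 + 11)/6 = 42/6 = 7; σ²_C = ((11−3)/6)² = 1.778
te_D = (3 + 4·9 + 15)/6 = 54/6 = 9; σ²_D = ((15−3)/6)² = 4.000
te_E = (12 + 4·14 + 16)/6 = 84/6 = 14; σ²_E = ((16−12)/6)² = 0.444
te_F = (3 + 4·5 + 13)/6 = 36/6 = 6; σ²_F = ((13−3)/6)² = 2.778
te_G = (1 + 4·2 + 3)/6 = 12/6 = 2; σ²_G = ((3−1)/6)² = 0.111
te_H = (1 + 4·5 + 9)/6 = 30/6 = 5; σ²_H = ((9−1)/6)² = 1.778

Forward pass:
ES_A = 0; EF_A = 8
ES_B = 0; EF_B = 6
ES_C = max(EF_A=8, EF_B=6) = 8; EF_C = 8+7 = 15
ES_D = 6; EF_D = 6+9 = 15
ES_E = 6; EF_E = 6+14 = 20
ES_F = 6; EF_F = 6+6 = 12
ES_G = max(EF_A=8, EF_C=15) = 15; EF_G = 15+2 = 17
ES_H = max(EF_C=15, EF_D=15, EF_E=20, EF_F=12, EF_G=17) = 20; EF_H = 20+5 = 25
Expected project duration μ = 25 days. Critical path: B → E → H.

Variance along critical path = 4.000 + 0.444 + 1.778 = 6.222; σ = √6.222 = 2.494 days.
Z = (29 − 25) / 2.494 = 1.604
P(T ≤ 29) = Φ(1.604) ≈ 0.946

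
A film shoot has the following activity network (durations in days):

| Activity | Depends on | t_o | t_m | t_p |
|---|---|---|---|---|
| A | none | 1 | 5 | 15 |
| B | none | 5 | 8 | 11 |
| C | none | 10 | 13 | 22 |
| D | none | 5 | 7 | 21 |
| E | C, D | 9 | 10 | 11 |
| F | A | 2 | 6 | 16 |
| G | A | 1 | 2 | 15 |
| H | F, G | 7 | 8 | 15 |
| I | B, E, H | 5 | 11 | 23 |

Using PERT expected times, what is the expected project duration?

te_A = (1 + 4·5 + 15)/6 = 36/6 = 6
te_B = (5 + 4·8 + 11)/6 = 48/6 = 8
te_C = (10 + 4·13 + 22)/6 = 84/6 = 14
te_D = (5 + 4·7 + 21)/6 = 54/6 = 9
te_E = (9 + 4·10 + 11)/6 = 60/6 = 10
te_F = (2 + 4·6 + 16)/6 = 42/6 = 7
te_G = (1 + 4·2 + 15)/6 = 24/6 = 4
te_H = (7 + 4·8 + 15)/6 = 54/6 = 9
te_I = (5 + 4·11 + 23)/6 = 72/6 = 12

Forward pass:
ES_A = 0; EF_A = 6
ES_B = 0; EF_B = 8
ES_C = 0; EF_C = 14
ES_D = 0; EF_D = 9
ES_E = max(EF_C=14, EF_D=9) = 14; EF_E = 14+10 = 24
ES_F = 6; EF_F = 6+7 = 13
ES_G = 6; EF_G = 6+4 = 10
ES_H = max(EF_F=13, EF_G=10) = 13; EF_H = 13+9 = 22
ES_I = max(EF_B=8, EF_E=24, EF_H=22) = 24; EF_I = 24+12 = 36
Expected project duration μ = 36 days. Critical path: C → E → I.

36 days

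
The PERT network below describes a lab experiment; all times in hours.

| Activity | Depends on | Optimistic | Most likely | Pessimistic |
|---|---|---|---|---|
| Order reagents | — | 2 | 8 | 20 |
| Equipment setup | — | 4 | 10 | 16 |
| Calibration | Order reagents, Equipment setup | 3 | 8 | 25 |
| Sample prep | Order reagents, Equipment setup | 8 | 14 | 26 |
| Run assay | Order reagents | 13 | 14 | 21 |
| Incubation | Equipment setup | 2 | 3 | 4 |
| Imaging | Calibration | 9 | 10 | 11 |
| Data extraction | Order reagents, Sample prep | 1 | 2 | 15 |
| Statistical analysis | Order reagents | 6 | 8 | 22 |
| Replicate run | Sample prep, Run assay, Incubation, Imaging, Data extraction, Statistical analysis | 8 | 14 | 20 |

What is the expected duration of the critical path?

44 hours

te_Order reagents = (2 + 4·8 + 20)/6 = 54/6 = 9
te_Equipment setup = (4 + 4·10 + 16)/6 = 60/6 = 10
te_Calibration = (3 + 4·8 + 25)/6 = 60/6 = 10
te_Sample prep = (8 + 4·14 + 26)/6 = 90/6 = 15
te_Run assay = (13 + 4·14 + 21)/6 = 90/6 = 15
te_Incubation = (2 + 4·3 + 4)/6 = 18/6 = 3
te_Imaging = (9 + 4·10 + 11)/6 = 60/6 = 10
te_Data extraction = (1 + 4·2 + 15)/6 = 24/6 = 4
te_Statistical analysis = (6 + 4·8 + 22)/6 = 60/6 = 10
te_Replicate run = (8 + 4·14 + 20)/6 = 84/6 = 14

Forward pass:
ES_Order reagents = 0; EF_Order reagents = 9
ES_Equipment setup = 0; EF_Equipment setup = 10
ES_Calibration = max(EF_Order reagents=9, EF_Equipment setup=10) = 10; EF_Calibration = 10+10 = 20
ES_Sample prep = max(EF_Order reagents=9, EF_Equipment setup=10) = 10; EF_Sample prep = 10+15 = 25
ES_Run assay = 9; EF_Run assay = 9+15 = 24
ES_Incubation = 10; EF_Incubation = 10+3 = 13
ES_Imaging = 20; EF_Imaging = 20+10 = 30
ES_Data extraction = max(EF_Order reagents=9, EF_Sample prep=25) = 25; EF_Data extraction = 25+4 = 29
ES_Statistical analysis = 9; EF_Statistical analysis = 9+10 = 19
ES_Replicate run = max(EF_Sample prep=25, EF_Run assay=24, EF_Incubation=13, EF_Imaging=30, EF_Data extraction=29, EF_Statistical analysis=19) = 30; EF_Replicate run = 30+14 = 44
Expected project duration μ = 44 hours. Critical path: Equipment setup → Calibration → Imaging → Replicate run.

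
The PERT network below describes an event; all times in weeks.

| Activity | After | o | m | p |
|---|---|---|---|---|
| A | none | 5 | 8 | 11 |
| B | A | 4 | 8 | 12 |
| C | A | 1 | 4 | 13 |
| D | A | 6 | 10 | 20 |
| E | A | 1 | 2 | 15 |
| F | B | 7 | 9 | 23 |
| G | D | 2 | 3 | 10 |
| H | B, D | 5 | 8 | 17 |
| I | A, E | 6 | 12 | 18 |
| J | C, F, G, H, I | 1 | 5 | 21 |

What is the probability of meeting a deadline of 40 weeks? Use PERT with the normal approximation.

te_A = (5 + 4·8 + 11)/6 = 48/6 = 8; σ²_A = ((11−5)/6)² = 1.000
te_B = (4 + 4·8 + 12)/6 = 48/6 = 8; σ²_B = ((12−4)/6)² = 1.778
te_C = (1 + 4·4 + 13)/6 = 30/6 = 5; σ²_C = ((13−1)/6)² = 4.000
te_D = (6 + 4·10 + 20)/6 = 66/6 = 11; σ²_D = ((20−6)/6)² = 5.444
te_E = (1 + 4·2 + 15)/6 = 24/6 = 4; σ²_E = ((15−1)/6)² = 5.444
te_F = (7 + 4·9 + 23)/6 = 66/6 = 11; σ²_F = ((23−7)/6)² = 7.111
te_G = (2 + 4·3 + 10)/6 = 24/6 = 4; σ²_G = ((10−2)/6)² = 1.778
te_H = (5 + 4·8 + 17)/6 = 54/6 = 9; σ²_H = ((17−5)/6)² = 4.000
te_I = (6 + 4·12 + 18)/6 = 72/6 = 12; σ²_I = ((18−6)/6)² = 4.000
te_J = (1 + 4·5 + 21)/6 = 42/6 = 7; σ²_J = ((21−1)/6)² = 11.111

Forward pass:
ES_A = 0; EF_A = 8
ES_B = 8; EF_B = 8+8 = 16
ES_C = 8; EF_C = 8+5 = 13
ES_D = 8; EF_D = 8+11 = 19
ES_E = 8; EF_E = 8+4 = 12
ES_F = 16; EF_F = 16+11 = 27
ES_G = 19; EF_G = 19+4 = 23
ES_H = max(EF_B=16, EF_D=19) = 19; EF_H = 19+9 = 28
ES_I = max(EF_A=8, EF_E=12) = 12; EF_I = 12+12 = 24
ES_J = max(EF_C=13, EF_F=27, EF_G=23, EF_H=28, EF_I=24) = 28; EF_J = 28+7 = 35
Expected project duration μ = 35 weeks. Critical path: A → D → H → J.

Variance along critical path = 1.000 + 5.444 + 4.000 + 11.111 = 21.556; σ = √21.556 = 4.643 weeks.
Z = (40 − 35) / 4.643 = 1.077
P(T ≤ 40) = Φ(1.077) ≈ 0.859

0.859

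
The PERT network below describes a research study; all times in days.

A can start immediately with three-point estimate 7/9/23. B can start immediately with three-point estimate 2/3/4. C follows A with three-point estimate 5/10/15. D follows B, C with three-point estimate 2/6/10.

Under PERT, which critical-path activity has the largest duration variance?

A

te_A = (7 + 4·9 + 23)/6 = 66/6 = 11; σ²_A = ((23−7)/6)² = 7.111
te_B = (2 + 4·3 + 4)/6 = 18/6 = 3; σ²_B = ((4−2)/6)² = 0.111
te_C = (5 + 4·10 + 15)/6 = 60/6 = 10; σ²_C = ((15−5)/6)² = 2.778
te_D = (2 + 4·6 + 10)/6 = 36/6 = 6; σ²_D = ((10−2)/6)² = 1.778

Forward pass:
ES_A = 0; EF_A = 11
ES_B = 0; EF_B = 3
ES_C = 11; EF_C = 11+10 = 21
ES_D = max(EF_B=3, EF_C=21) = 21; EF_D = 21+6 = 27
Expected project duration μ = 27 days. Critical path: A → C → D.

Variances on critical path: σ²_A=7.111, σ²_C=2.778, σ²_D=1.778.
Largest is σ²_A = 7.111.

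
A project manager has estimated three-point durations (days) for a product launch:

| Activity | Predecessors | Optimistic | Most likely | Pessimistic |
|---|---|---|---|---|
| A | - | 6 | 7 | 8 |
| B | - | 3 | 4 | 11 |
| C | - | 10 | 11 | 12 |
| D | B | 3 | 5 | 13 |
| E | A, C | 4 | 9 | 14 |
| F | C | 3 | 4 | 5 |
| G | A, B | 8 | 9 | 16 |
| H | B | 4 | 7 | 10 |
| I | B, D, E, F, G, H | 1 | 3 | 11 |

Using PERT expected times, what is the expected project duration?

24 days

te_A = (6 + 4·7 + 8)/6 = 42/6 = 7
te_B = (3 + 4·4 + 11)/6 = 30/6 = 5
te_C = (10 + 4·11 + 12)/6 = 66/6 = 11
te_D = (3 + 4·5 + 13)/6 = 36/6 = 6
te_E = (4 + 4·9 + 14)/6 = 54/6 = 9
te_F = (3 + 4·4 + 5)/6 = 24/6 = 4
te_G = (8 + 4·9 + 16)/6 = 60/6 = 10
te_H = (4 + 4·7 + 10)/6 = 42/6 = 7
te_I = (1 + 4·3 + 11)/6 = 24/6 = 4

Forward pass:
ES_A = 0; EF_A = 7
ES_B = 0; EF_B = 5
ES_C = 0; EF_C = 11
ES_D = 5; EF_D = 5+6 = 11
ES_E = max(EF_A=7, EF_C=11) = 11; EF_E = 11+9 = 20
ES_F = 11; EF_F = 11+4 = 15
ES_G = max(EF_A=7, EF_B=5) = 7; EF_G = 7+10 = 17
ES_H = 5; EF_H = 5+7 = 12
ES_I = max(EF_B=5, EF_D=11, EF_E=20, EF_F=15, EF_G=17, EF_H=12) = 20; EF_I = 20+4 = 24
Expected project duration μ = 24 days. Critical path: C → E → I.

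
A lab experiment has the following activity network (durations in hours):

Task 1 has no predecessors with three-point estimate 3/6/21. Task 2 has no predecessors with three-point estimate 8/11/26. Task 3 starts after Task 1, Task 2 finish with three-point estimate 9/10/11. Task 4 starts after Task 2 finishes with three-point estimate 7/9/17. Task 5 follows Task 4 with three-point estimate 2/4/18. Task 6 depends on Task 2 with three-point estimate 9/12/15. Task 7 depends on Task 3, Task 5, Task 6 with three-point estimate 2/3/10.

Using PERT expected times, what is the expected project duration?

te_Task 1 = (3 + 4·6 + 21)/6 = 48/6 = 8
te_Task 2 = (8 + 4·11 + 26)/6 = 78/6 = 13
te_Task 3 = (9 + 4·10 + 11)/6 = 60/6 = 10
te_Task 4 = (7 + 4·9 + 17)/6 = 60/6 = 10
te_Task 5 = (2 + 4·4 + 18)/6 = 36/6 = 6
te_Task 6 = (9 + 4·12 + 15)/6 = 72/6 = 12
te_Task 7 = (2 + 4·3 + 10)/6 = 24/6 = 4

Forward pass:
ES_Task 1 = 0; EF_Task 1 = 8
ES_Task 2 = 0; EF_Task 2 = 13
ES_Task 3 = max(EF_Task 1=8, EF_Task 2=13) = 13; EF_Task 3 = 13+10 = 23
ES_Task 4 = 13; EF_Task 4 = 13+10 = 23
ES_Task 5 = 23; EF_Task 5 = 23+6 = 29
ES_Task 6 = 13; EF_Task 6 = 13+12 = 25
ES_Task 7 = max(EF_Task 3=23, EF_Task 5=29, EF_Task 6=25) = 29; EF_Task 7 = 29+4 = 33
Expected project duration μ = 33 hours. Critical path: Task 2 → Task 4 → Task 5 → Task 7.

33 hours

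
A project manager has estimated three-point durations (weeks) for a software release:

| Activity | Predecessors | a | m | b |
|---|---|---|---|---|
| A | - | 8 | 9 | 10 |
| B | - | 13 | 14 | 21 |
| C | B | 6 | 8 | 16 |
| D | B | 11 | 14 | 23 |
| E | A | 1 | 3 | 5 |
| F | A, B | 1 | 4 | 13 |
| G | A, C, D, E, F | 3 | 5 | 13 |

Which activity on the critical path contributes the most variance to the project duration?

te_A = (8 + 4·9 + 10)/6 = 54/6 = 9; σ²_A = ((10−8)/6)² = 0.111
te_B = (13 + 4·14 + 21)/6 = 90/6 = 15; σ²_B = ((21−13)/6)² = 1.778
te_C = (6 + 4·8 + 16)/6 = 54/6 = 9; σ²_C = ((16−6)/6)² = 2.778
te_D = (11 + 4·14 + 23)/6 = 90/6 = 15; σ²_D = ((23−11)/6)² = 4.000
te_E = (1 + 4·3 + 5)/6 = 18/6 = 3; σ²_E = ((5−1)/6)² = 0.444
te_F = (1 + 4·4 + 13)/6 = 30/6 = 5; σ²_F = ((13−1)/6)² = 4.000
te_G = (3 + 4·5 + 13)/6 = 36/6 = 6; σ²_G = ((13−3)/6)² = 2.778

Forward pass:
ES_A = 0; EF_A = 9
ES_B = 0; EF_B = 15
ES_C = 15; EF_C = 15+9 = 24
ES_D = 15; EF_D = 15+15 = 30
ES_E = 9; EF_E = 9+3 = 12
ES_F = max(EF_A=9, EF_B=15) = 15; EF_F = 15+5 = 20
ES_G = max(EF_A=9, EF_C=24, EF_D=30, EF_E=12, EF_F=20) = 30; EF_G = 30+6 = 36
Expected project duration μ = 36 weeks. Critical path: B → D → G.

Variances on critical path: σ²_B=1.778, σ²_D=4.000, σ²_G=2.778.
Largest is σ²_D = 4.000.

D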